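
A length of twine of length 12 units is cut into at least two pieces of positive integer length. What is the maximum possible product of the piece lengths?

Define f[k] = max over 1≤i<k of i · max(k−i, f[k−i]); the inner max lets the remainder stay uncut if that's better.
Small cases: f[2]=1, f[3]=2, f[4]=4, f[5]=6, f[6]=9.
f[7] = 2*max(5,6) = 2*6 = 12
f[8] = 2*max(6,9) = 2*9 = 18
f[9] = 3*max(6,9) = 3*9 = 27
f[10] = 2*max(8,18) = 2*18 = 36
f[11] = 2*max(9,27) = 2*27 = 54
f[12] = 3*max(9,27) = 3*27 = 81
One optimal split: 3 + 3 + 3 + 3; product 3*3*3*3 = 81.

81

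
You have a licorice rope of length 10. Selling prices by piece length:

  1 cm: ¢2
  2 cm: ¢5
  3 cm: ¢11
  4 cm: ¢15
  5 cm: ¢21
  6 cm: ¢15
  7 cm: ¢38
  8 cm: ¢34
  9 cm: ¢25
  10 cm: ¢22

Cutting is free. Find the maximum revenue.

Consider every possible first cut. best[k] is the best of p[i]+best[k−i] over all sellable i≤k.
best[1] = 2
best[2] = max(2+2, 5+0) = 5
best[3] = max(2+5, 5+2, 11+0) = 11
best[4] = max(2+11, 5+5, 11+2, 15+0) = 15
best[5] = max(2+15, 5+11, 11+5, 15+2, 21+0) = 21
best[6] = max(2+21, 5+15, 11+11, 15+5, 21+2, 15+0) = 23
best[7] = max(2+23, 5+21, 11+15, …, 15+2, 38+0) = 38
best[8] = max(2+38, 5+23, 11+21, …, 38+2, 34+0) = 40
best[9] = max(2+40, 5+38, 11+23, …, 34+2, 25+0) = 43
best[10] = max(2+43, 5+40, 11+38, …, 25+2, 22+0) = 49
One optimal cutting: 7 + 3 → ¢38 + ¢11 = ¢49.

49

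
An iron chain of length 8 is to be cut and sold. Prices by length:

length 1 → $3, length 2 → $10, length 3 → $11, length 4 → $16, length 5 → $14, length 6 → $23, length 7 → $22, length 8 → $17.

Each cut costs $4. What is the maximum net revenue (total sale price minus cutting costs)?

29

Let r[k] be the best obtainable value from length k. For each k, try every first piece i and keep the best of price[i] + r[k−i] minus the 4 cut fee when i<k.
r[1] = 3
r[2] = 10
r[3] = 11
r[4] = 16  (first piece 2, then r[2]=10)
r[5] = 17  (first piece 2, then r[3]=11)
r[6] = 23
r[7] = 23  (first piece 2, then r[5]=17)
r[8] = 29  (first piece 2, then r[6]=23)
One optimal plan: pieces 6 + 2 (1 cut) → $33 − $4 = $29.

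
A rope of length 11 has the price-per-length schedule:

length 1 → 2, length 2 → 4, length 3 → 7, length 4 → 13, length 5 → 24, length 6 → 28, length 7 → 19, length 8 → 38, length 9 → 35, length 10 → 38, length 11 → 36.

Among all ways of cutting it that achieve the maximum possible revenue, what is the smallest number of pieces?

2

Consider every possible first cut. r[k] is the best of p[i]+r[k−i] over all sellable i≤k.
r[1] = 2
r[2] = max(2+2, 4+0) = 4
r[3] = max(2+4, 4+2, 7+0) = 7
r[4] = max(2+7, 4+4, 7+2, 13+0) = 13
r[5] = max(2+13, 4+7, 7+4, 13+2, 24+0) = 24
r[6] = max(2+24, 4+13, 7+7, 13+4, 24+2, 28+0) = 28
r[7] = max(2+28, 4+24, 7+13, …, 28+2, 19+0) = 30
r[8] = max(2+30, 4+28, 7+24, …, 19+2, 38+0) = 38
r[9] = max(2+38, 4+30, 7+28, …, 38+2, 35+0) = 40
r[10] = max(2+40, 4+38, 7+30, …, 35+2, 38+0) = 48
r[11] = max(2+48, 4+40, 7+38, …, 38+2, 36+0) = 52
Maximum revenue is 52.
Now minimize piece count subject to staying optimal: for each k, pieces[k] = 1 + min over i with p[i]+r[k−i]=r[k] of pieces[k−i].
pieces[8] = 1
pieces[9] = 2
pieces[10] = 2
pieces[11] = 2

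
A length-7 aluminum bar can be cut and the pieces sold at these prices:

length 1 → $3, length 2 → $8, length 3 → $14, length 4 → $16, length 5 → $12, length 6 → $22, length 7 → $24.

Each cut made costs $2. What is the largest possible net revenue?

28

Consider every possible first cut. v[k] is the best of p[i]+v[k−i] over all sellable i≤k, charging 2 whenever i<k.
v[1] = 3
v[2] = max(3+3-2, 8+0) = 8
v[3] = max(3+8-2, 8+3-2, 14+0) = 14
v[4] = max(3+14-2, 8+8-2, 14+3-2, 16+0) = 16
v[5] = max(3+16-2, 8+14-2, 14+8-2, 16+3-2, 12+0) = 20
v[6] = max(3+20-2, 8+16-2, 14+14-2, 16+8-2, 12+3-2, 22+0) = 26
v[7] = max(3+26-2, 8+20-2, 14+16-2, …, 22+3-2, 24+0) = 28
One optimal plan: pieces 4 + 3 (1 cut) → $30 − $2 = $28.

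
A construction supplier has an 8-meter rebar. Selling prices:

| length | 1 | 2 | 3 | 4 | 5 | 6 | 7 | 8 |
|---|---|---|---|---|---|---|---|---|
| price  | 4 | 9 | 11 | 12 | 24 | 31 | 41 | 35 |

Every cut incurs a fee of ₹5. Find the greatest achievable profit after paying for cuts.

Let net[k] be the best obtainable value from length k. For each k, try every first piece i and keep the best of price[i] + net[k−i] minus the 5 cut fee when i<k.
net[1] = 4
net[2] = max(4+4-5, 9+0) = 9
net[3] = max(4+9-5, 9+4-5, 11+0) = 11
net[4] = max(4+11-5, 9+9-5, 11+4-5, 12+0) = 13
net[5] = max(4+13-5, 9+11-5, 11+9-5, 12+4-5, 24+0) = 24
net[6] = max(4+24-5, 9+13-5, 11+11-5, 12+9-5, 24+4-5, 31+0) = 31
net[7] = max(4+31-5, 9+24-5, 11+13-5, …, 31+4-5, 41+0) = 41
net[8] = max(4+41-5, 9+31-5, 11+24-5, …, 41+4-5, 35+0) = 40
One optimal plan: pieces 7 + 1 (1 cut) → ₹45 − ₹5 = ₹40.

40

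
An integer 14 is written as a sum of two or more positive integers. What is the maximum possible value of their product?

162

Fill f[k] for k=2..14: at each k try every first piece i and multiply by the better of (k−i) uncut or f[k−i].
Small cases: f[2]=1, f[3]=2, f[4]=4, f[5]=6, f[6]=9, f[7]=12.
f[8] = max(1*12, 2*9, 3*6, …, 6*2, 7*1) = 18
f[9] = max(1*18, 2*12, 3*9, …, 7*2, 8*1) = 27
f[10] = max(1*27, 2*18, 3*12, …, 8*2, 9*1) = 36
f[11] = max(1*36, 2*27, 3*18, …, 9*2, 10*1) = 54
f[12] = max(1*54, 2*36, 3*27, …, 10*2, 11*1) = 81
f[13] = max(1*81, 2*54, 3*36, …, 11*2, 12*1) = 108
f[14] = max(1*108, 2*81, 3*54, …, 12*2, 13*1) = 162
One optimal split: 3 + 3 + 3 + 3 + 2; product 3*3*3*3*2 = 162.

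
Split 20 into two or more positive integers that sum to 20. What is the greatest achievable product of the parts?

1458

Fill prod[k] for k=2..20: at each k try every first piece i and multiply by the better of (k−i) uncut or prod[k−i].
prod[2] = 1*max(1,0) = 1*1 = 1
prod[3] = 1*max(2,1) = 1*2 = 2
prod[4] = 2*max(2,1) = 2*2 = 4
prod[5] = 2*max(3,2) = 2*3 = 6
prod[6] = 3*max(3,2) = 3*3 = 9
prod[7] = 2*max(5,6) = 2*6 = 12
prod[8] = 2*max(6,9) = 2*9 = 18
prod[9] = 3*max(6,9) = 3*9 = 27
prod[10] = 2*max(8,18) = 2*18 = 36
prod[11] = 2*max(9,27) = 2*27 = 54
prod[12] = 3*max(9,27) = 3*27 = 81
prod[13] = 2*max(11,54) = 2*54 = 108
prod[14] = 2*max(12,81) = 2*81 = 162
prod[15] = 3*max(12,81) = 3*81 = 243
prod[16] = 2*max(14,162) = 2*162 = 324
prod[17] = 2*max(15,243) = 2*243 = 486
prod[18] = 3*max(15,243) = 3*243 = 729
prod[19] = 2*max(17,486) = 2*486 = 972
prod[20] = 2*max(18,729) = 2*729 = 1458
One optimal split: 3 + 3 + 3 + 3 + 3 + 3 + 2; product 3*3*3*3*3*3*2 = 1458.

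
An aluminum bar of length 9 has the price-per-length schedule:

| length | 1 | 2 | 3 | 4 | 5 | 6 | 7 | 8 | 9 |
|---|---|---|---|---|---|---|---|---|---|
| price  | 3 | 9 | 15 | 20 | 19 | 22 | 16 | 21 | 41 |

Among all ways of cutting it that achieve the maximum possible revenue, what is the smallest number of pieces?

3

Consider every possible first cut. r[k] is the best of p[i]+r[k−i] over all sellable i≤k.
r[1] = 3
r[2] = max(3+3, 9+0) = 9
r[3] = max(3+9, 9+3, 15+0) = 15
r[4] = max(3+15, 9+9, 15+3, 20+0) = 20
r[5] = max(3+20, 9+15, 15+9, 20+3, 19+0) = 24
r[6] = max(3+24, 9+20, 15+15, 20+9, 19+3, 22+0) = 30
r[7] = max(3+30, 9+24, 15+20, …, 22+3, 16+0) = 35
r[8] = max(3+35, 9+30, 15+24, …, 16+3, 21+0) = 40
r[9] = max(3+40, 9+35, 15+30, …, 21+3, 41+0) = 45
Maximum revenue is $45.
Now minimize piece count subject to staying optimal: for each k, pieces[k] = 1 + min over i with p[i]+r[k−i]=r[k] of pieces[k−i].
pieces[6] = 2
pieces[7] = 2
pieces[8] = 2
pieces[9] = 3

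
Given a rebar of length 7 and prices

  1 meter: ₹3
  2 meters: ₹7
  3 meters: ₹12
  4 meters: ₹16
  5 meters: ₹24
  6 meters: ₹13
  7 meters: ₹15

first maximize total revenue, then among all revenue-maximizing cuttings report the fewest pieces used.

Consider every possible first cut. r[k] is the best of p[i]+r[k−i] over all sellable i≤k.
r[1] = 3
r[2] = max(3+3, 7+0) = 7
r[3] = max(3+7, 7+3, 12+0) = 12
r[4] = max(3+12, 7+7, 12+3, 16+0) = 16
r[5] = max(3+16, 7+12, 12+7, 16+3, 24+0) = 24
r[6] = max(3+24, 7+16, 12+12, 16+7, 24+3, 13+0) = 27
r[7] = max(3+27, 7+24, 12+16, …, 13+3, 15+0) = 31
Maximum revenue is ₹31.
Now minimize piece count subject to staying optimal: for each k, pieces[k] = 1 + min over i with p[i]+r[k−i]=r[k] of pieces[k−i].
pieces[4] = 1
pieces[5] = 1
pieces[6] = 2
pieces[7] = 2

2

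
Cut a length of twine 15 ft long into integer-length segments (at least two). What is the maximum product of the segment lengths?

243

Let f[k] be the best product for length k (with at least one cut). For each first piece i, the rest contributes max(k−i, f[k−i]).
f[2] = 1*max(1,0) = 1*1 = 1
f[3] = 1*max(2,1) = 1*2 = 2
f[4] = 2*max(2,1) = 2*2 = 4
f[5] = 2*max(3,2) = 2*3 = 6
f[6] = 3*max(3,2) = 3*3 = 9
f[7] = 2*max(5,6) = 2*6 = 12
f[8] = 2*max(6,9) = 2*9 = 18
f[9] = 3*max(6,9) = 3*9 = 27
f[10] = 2*max(8,18) = 2*18 = 36
f[11] = 2*max(9,27) = 2*27 = 54
f[12] = 3*max(9,27) = 3*27 = 81
f[13] = 2*max(11,54) = 2*54 = 108
f[14] = 2*max(12,81) = 2*81 = 162
f[15] = 3*max(12,81) = 3*81 = 243
One optimal split: 3 + 3 + 3 + 3 + 3; product 3*3*3*3*3 = 243.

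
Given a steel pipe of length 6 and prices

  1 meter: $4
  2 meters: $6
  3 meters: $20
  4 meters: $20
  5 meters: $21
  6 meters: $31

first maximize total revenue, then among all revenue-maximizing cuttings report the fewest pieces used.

Build r[k] bottom-up: r[k] = max over allowed piece i of (p[i] + r[k−i]).
r[1] = 4
r[2] = max(4+4, 6+0) = 8
r[3] = max(4+8, 6+4, 20+0) = 20
r[4] = max(4+20, 6+8, 20+4, 20+0) = 24
r[5] = max(4+24, 6+20, 20+8, 20+4, 21+0) = 28
r[6] = max(4+28, 6+24, 20+20, 20+8, 21+4, 31+0) = 40
Maximum revenue is $40.
Now minimize piece count subject to staying optimal: for each k, pieces[k] = 1 + min over i with p[i]+r[k−i]=r[k] of pieces[k−i].
pieces[3] = 1
pieces[4] = 2
pieces[5] = 3
pieces[6] = 2

2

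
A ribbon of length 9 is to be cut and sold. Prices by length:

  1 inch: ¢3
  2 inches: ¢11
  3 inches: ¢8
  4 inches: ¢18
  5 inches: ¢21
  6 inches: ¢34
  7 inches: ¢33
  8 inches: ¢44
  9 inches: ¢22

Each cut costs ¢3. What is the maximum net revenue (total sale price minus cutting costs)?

Consider every possible first cut. r[k] is the best of p[i]+r[k−i] over all sellable i≤k, charging 3 whenever i<k.
r[1] = 3
r[2] = max(3+3-3, 11+0) = 11
r[3] = max(3+11-3, 11+3-3, 8+0) = 11
r[4] = max(3+11-3, 11+11-3, 8+3-3, 18+0) = 19
r[5] = max(3+19-3, 11+11-3, 8+11-3, 18+3-3, 21+0) = 21
r[6] = max(3+21-3, 11+19-3, 8+11-3, 18+11-3, 21+3-3, 34+0) = 34
r[7] = max(3+34-3, 11+21-3, 8+19-3, …, 34+3-3, 33+0) = 34
r[8] = max(3+34-3, 11+34-3, 8+21-3, …, 33+3-3, 44+0) = 44
r[9] = max(3+44-3, 11+34-3, 8+34-3, …, 44+3-3, 22+0) = 44
One optimal plan: pieces 8 + 1 (1 cut) → ¢47 − ¢3 = ¢44.

44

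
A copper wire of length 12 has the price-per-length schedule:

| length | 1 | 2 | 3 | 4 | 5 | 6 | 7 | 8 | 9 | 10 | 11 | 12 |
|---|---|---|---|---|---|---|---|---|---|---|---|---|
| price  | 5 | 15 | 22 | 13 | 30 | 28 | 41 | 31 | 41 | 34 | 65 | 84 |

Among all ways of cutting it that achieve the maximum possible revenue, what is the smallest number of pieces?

Let r[k] be the best obtainable value from length k. For each k, try every first piece i and keep the best of price[i] + r[k−i].
r[1] = 5
r[2] = max(5+5, 15+0) = 15
r[3] = max(5+15, 15+5, 22+0) = 22
r[4] = max(5+22, 15+15, 22+5, 13+0) = 30
r[5] = max(5+30, 15+22, 22+15, 13+5, 30+0) = 37
r[6] = max(5+37, 15+30, 22+22, 13+15, 30+5, 28+0) = 45
r[7] = max(5+45, 15+37, 22+30, …, 28+5, 41+0) = 52
r[8] = max(5+52, 15+45, 22+37, …, 41+5, 31+0) = 60
r[9] = max(5+60, 15+52, 22+45, …, 31+5, 41+0) = 67
r[10] = max(5+67, 15+60, 22+52, …, 41+5, 34+0) = 75
r[11] = max(5+75, 15+67, 22+60, …, 34+5, 65+0) = 82
r[12] = max(5+82, 15+75, 22+67, …, 65+5, 84+0) = 90
Maximum revenue is €90.
Now minimize piece count subject to staying optimal: for each k, pieces[k] = 1 + min over i with p[i]+r[k−i]=r[k] of pieces[k−i].
pieces[9] = 4
pieces[10] = 5
pieces[11] = 5
pieces[12] = 6

6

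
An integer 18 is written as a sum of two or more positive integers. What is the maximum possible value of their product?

Let prod[k] be the best product for length k (with at least one cut). For each first piece i, the rest contributes max(k−i, prod[k−i]).
prod[2] = 1·max(1,0) = 1·1 = 1
prod[3] = 1·max(2,1) = 1·2 = 2
prod[4] = 2·max(2,1) = 2·2 = 4
prod[5] = 2·max(3,2) = 2·3 = 6
prod[6] = 3·max(3,2) = 3·3 = 9
prod[7] = 2·max(5,6) = 2·6 = 12
prod[8] = 2·max(6,9) = 2·9 = 18
prod[9] = 3·max(6,9) = 3·9 = 27
prod[10] = 2·max(8,18) = 2·18 = 36
prod[11] = 2·max(9,27) = 2·27 = 54
prod[12] = 3·max(9,27) = 3·27 = 81
prod[13] = 2·max(11,54) = 2·54 = 108
prod[14] = 2·max(12,81) = 2·81 = 162
prod[15] = 3·max(12,81) = 3·81 = 243
prod[16] = 2·max(14,162) = 2·162 = 324
prod[17] = 2·max(15,243) = 2·243 = 486
prod[18] = 3·max(15,243) = 3·243 = 729
One optimal split: 3 + 3 + 3 + 3 + 3 + 3; product 3·3·3·3·3·3 = 729.

729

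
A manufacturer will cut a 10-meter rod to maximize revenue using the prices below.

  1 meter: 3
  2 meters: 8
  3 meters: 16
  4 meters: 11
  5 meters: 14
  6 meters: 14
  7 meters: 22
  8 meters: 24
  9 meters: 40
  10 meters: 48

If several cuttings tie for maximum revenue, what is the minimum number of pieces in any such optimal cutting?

Build r[k] bottom-up: r[k] = max over allowed piece i of (p[i] + r[k−i]).
r[1] = 3
r[2] = 8
r[3] = 16
r[4] = 19  (first piece 1, then r[3]=16)
r[5] = 24  (first piece 2, then r[3]=16)
r[6] = 32  (first piece 3, then r[3]=16)
r[7] = 35  (first piece 1, then r[6]=32)
r[8] = 40  (first piece 2, then r[6]=32)
r[9] = 48  (first piece 3, then r[6]=32)
r[10] = 51  (first piece 1, then r[9]=48)
Maximum revenue is 51.
Now minimize piece count subject to staying optimal: for each k, pieces[k] = 1 + min over i with p[i]+r[k−i]=r[k] of pieces[k−i].
pieces[7] = 3
pieces[8] = 3
pieces[9] = 3
pieces[10] = 4

4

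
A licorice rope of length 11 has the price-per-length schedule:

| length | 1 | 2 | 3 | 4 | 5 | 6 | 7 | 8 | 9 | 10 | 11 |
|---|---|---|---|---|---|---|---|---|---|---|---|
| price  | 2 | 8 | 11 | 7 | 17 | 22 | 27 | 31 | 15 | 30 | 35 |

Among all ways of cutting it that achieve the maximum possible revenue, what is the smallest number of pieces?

Let r[k] be the best obtainable value from length k. For each k, try every first piece i and keep the best of price[i] + r[k−i].
r[1] = 2
r[2] = max(2+2, 8+0) = 8
r[3] = max(2+8, 8+2, 11+0) = 11
r[4] = max(2+11, 8+8, 11+2, 7+0) = 16
r[5] = max(2+16, 8+11, 11+8, 7+2, 17+0) = 19
r[6] = max(2+19, 8+16, 11+11, 7+8, 17+2, 22+0) = 24
r[7] = max(2+24, 8+19, 11+16, …, 22+2, 27+0) = 27
r[8] = max(2+27, 8+24, 11+19, …, 27+2, 31+0) = 32
r[9] = max(2+32, 8+27, 11+24, …, 31+2, 15+0) = 35
r[10] = max(2+35, 8+32, 11+27, …, 15+2, 30+0) = 40
r[11] = max(2+40, 8+35, 11+32, …, 30+2, 35+0) = 43
Maximum revenue is ¢43.
Now minimize piece count subject to staying optimal: for each k, pieces[k] = 1 + min over i with p[i]+r[k−i]=r[k] of pieces[k−i].
pieces[8] = 4
pieces[9] = 2
pieces[10] = 5
pieces[11] = 3

3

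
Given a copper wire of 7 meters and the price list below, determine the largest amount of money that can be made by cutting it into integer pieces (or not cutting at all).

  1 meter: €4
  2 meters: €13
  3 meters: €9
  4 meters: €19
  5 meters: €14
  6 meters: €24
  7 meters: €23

43

Consider every possible first cut. v[k] is the best of p[i]+v[k−i] over all sellable i≤k.
v[1] = 4
v[2] = max(4+4, 13+0) = 13
v[3] = max(4+13, 13+4, 9+0) = 17
v[4] = max(4+17, 13+13, 9+4, 19+0) = 26
v[5] = max(4+26, 13+17, 9+13, 19+4, 14+0) = 30
v[6] = max(4+30, 13+26, 9+17, 19+13, 14+4, 24+0) = 39
v[7] = max(4+39, 13+30, 9+26, …, 24+4, 23+0) = 43
One optimal cutting: 2 + 2 + 2 + 1 → €13 + €13 + €13 + €4 = €43.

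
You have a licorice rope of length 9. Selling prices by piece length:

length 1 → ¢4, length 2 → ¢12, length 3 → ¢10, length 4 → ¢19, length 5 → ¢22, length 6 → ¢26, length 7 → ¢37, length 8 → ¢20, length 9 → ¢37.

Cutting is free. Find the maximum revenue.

52

Consider every possible first cut. v[k] is the best of p[i]+v[k−i] over all sellable i≤k.
v[1] = 4
v[2] = 12
v[3] = 16  (first piece 1, then v[2]=12)
v[4] = 24  (first piece 2, then v[2]=12)
v[5] = 28  (first piece 1, then v[4]=24)
v[6] = 36  (first piece 2, then v[4]=24)
v[7] = 40  (first piece 1, then v[6]=36)
v[8] = 48  (first piece 2, then v[6]=36)
v[9] = 52  (first piece 1, then v[8]=48)
One optimal cutting: 2 + 2 + 2 + 2 + 1 → ¢12 + ¢12 + ¢12 + ¢12 + ¢4 = ¢52.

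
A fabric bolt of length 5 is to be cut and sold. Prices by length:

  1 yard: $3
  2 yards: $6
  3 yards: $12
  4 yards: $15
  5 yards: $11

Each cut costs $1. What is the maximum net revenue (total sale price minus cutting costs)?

Build r[k] bottom-up: r[k] = max over allowed piece i of (p[i] + r[k−i]) − 1 per cut.
r[1] = 3
r[2] = max(3+3-1, 6+0) = 6
r[3] = max(3+6-1, 6+3-1, 12+0) = 12
r[4] = max(3+12-1, 6+6-1, 12+3-1, 15+0) = 15
r[5] = max(3+15-1, 6+12-1, 12+6-1, 15+3-1, 11+0) = 17
One optimal plan: pieces 4 + 1 (1 cut) → $18 − $1 = $17.

17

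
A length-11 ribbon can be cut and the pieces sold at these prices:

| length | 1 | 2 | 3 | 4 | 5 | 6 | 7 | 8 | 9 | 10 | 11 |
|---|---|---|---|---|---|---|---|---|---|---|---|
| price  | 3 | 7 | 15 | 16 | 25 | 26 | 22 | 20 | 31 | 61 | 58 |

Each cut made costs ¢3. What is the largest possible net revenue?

61

Consider every possible first cut. v[k] is the best of p[i]+v[k−i] over all sellable i≤k, charging 3 whenever i<k.
v[1] = 3
v[2] = max(3+3-3, 7+0) = 7
v[3] = max(3+7-3, 7+3-3, 15+0) = 15
v[4] = max(3+15-3, 7+7-3, 15+3-3, 16+0) = 16
v[5] = max(3+16-3, 7+15-3, 15+7-3, 16+3-3, 25+0) = 25
v[6] = max(3+25-3, 7+16-3, 15+15-3, 16+7-3, 25+3-3, 26+0) = 27
v[7] = max(3+27-3, 7+25-3, 15+16-3, …, 26+3-3, 22+0) = 29
v[8] = max(3+29-3, 7+27-3, 15+25-3, …, 22+3-3, 20+0) = 37
v[9] = max(3+37-3, 7+29-3, 15+27-3, …, 20+3-3, 31+0) = 39
v[10] = max(3+39-3, 7+37-3, 15+29-3, …, 31+3-3, 61+0) = 61
v[11] = max(3+61-3, 7+39-3, 15+37-3, …, 61+3-3, 58+0) = 61
One optimal plan: pieces 10 + 1 (1 cut) → ¢64 − ¢3 = ¢61.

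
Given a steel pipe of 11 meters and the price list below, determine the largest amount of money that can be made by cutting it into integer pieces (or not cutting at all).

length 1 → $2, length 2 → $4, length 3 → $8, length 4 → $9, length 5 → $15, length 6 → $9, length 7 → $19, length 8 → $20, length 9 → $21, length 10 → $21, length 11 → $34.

Consider every possible first cut. v[k] is the best of p[i]+v[k−i] over all sellable i≤k.
v[1] = 2
v[2] = max(2+2, 4+0) = 4
v[3] = max(2+4, 4+2, 8+0) = 8
v[4] = max(2+8, 4+4, 8+2, 9+0) = 10
v[5] = max(2+10, 4+8, 8+4, 9+2, 15+0) = 15
v[6] = max(2+15, 4+10, 8+8, 9+4, 15+2, 9+0) = 17
v[7] = max(2+17, 4+15, 8+10, …, 9+2, 19+0) = 19
v[8] = max(2+19, 4+17, 8+15, …, 19+2, 20+0) = 23
v[9] = max(2+23, 4+19, 8+17, …, 20+2, 21+0) = 25
v[10] = max(2+25, 4+23, 8+19, …, 21+2, 21+0) = 30
v[11] = max(2+30, 4+25, 8+23, …, 21+2, 34+0) = 34
Best is to sell the whole 11-meter piece uncut for $34.

34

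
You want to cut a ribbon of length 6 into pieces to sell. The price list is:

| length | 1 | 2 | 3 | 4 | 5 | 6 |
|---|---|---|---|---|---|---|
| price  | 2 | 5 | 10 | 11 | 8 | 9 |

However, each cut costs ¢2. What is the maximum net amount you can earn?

18

Build net[k] bottom-up: net[k] = max over allowed piece i of (p[i] + net[k−i]) − 2 per cut.
net[1] = 2
net[2] = 5
net[3] = 10
net[4] = 11
net[5] = 13  (first piece 2, then net[3]=10)
net[6] = 18  (first piece 3, then net[3]=10)
One optimal plan: pieces 3 + 3 (1 cut) → ¢20 − ¢2 = ¢18.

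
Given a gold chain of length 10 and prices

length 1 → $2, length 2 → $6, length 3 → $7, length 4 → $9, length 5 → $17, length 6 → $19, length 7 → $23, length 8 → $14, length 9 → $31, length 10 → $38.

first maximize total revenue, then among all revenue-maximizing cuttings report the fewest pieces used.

Consider every possible first cut. r[k] is the best of p[i]+r[k−i] over all sellable i≤k.
r[1] = 2
r[2] = max(2+2, 6+0) = 6
r[3] = max(2+6, 6+2, 7+0) = 8
r[4] = max(2+8, 6+6, 7+2, 9+0) = 12
r[5] = max(2+12, 6+8, 7+6, 9+2, 17+0) = 17
r[6] = max(2+17, 6+12, 7+8, 9+6, 17+2, 19+0) = 19
r[7] = max(2+19, 6+17, 7+12, …, 19+2, 23+0) = 23
r[8] = max(2+23, 6+19, 7+17, …, 23+2, 14+0) = 25
r[9] = max(2+25, 6+23, 7+19, …, 14+2, 31+0) = 31
r[10] = max(2+31, 6+25, 7+23, …, 31+2, 38+0) = 38
Maximum revenue is $38.
Now minimize piece count subject to staying optimal: for each k, pieces[k] = 1 + min over i with p[i]+r[k−i]=r[k] of pieces[k−i].
pieces[7] = 1
pieces[8] = 2
pieces[9] = 1
pieces[10] = 1

1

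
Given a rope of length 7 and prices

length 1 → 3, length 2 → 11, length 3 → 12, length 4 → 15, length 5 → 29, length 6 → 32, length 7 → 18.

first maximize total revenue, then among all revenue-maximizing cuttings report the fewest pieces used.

2

Let r[k] be the best obtainable value from length k. For each k, try every first piece i and keep the best of price[i] + r[k−i].
r[1] = 3
r[2] = 11
r[3] = 14  (first piece 1, then r[2]=11)
r[4] = 22  (first piece 2, then r[2]=11)
r[5] = 29
r[6] = 33  (first piece 2, then r[4]=22)
r[7] = 40  (first piece 2, then r[5]=29)
Maximum revenue is 40.
Now minimize piece count subject to staying optimal: for each k, pieces[k] = 1 + min over i with p[i]+r[k−i]=r[k] of pieces[k−i].
pieces[4] = 2
pieces[5] = 1
pieces[6] = 3
pieces[7] = 2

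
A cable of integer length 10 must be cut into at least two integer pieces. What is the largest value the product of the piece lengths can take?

36

Define m[k] = max over 1≤i<k of i · max(k−i, m[k−i]); the inner max lets the remainder stay uncut if that's better.
m[2] = 1·max(1,0) = 1·1 = 1
m[3] = 1·max(2,1) = 1·2 = 2
m[4] = 2·max(2,1) = 2·2 = 4
m[5] = 2·max(3,2) = 2·3 = 6
m[6] = 3·max(3,2) = 3·3 = 9
m[7] = 2·max(5,6) = 2·6 = 12
m[8] = 2·max(6,9) = 2·9 = 18
m[9] = 3·max(6,9) = 3·9 = 27
m[10] = 2·max(8,18) = 2·18 = 36
One optimal split: 3 + 3 + 2 + 2; product 3·3·2·2 = 36.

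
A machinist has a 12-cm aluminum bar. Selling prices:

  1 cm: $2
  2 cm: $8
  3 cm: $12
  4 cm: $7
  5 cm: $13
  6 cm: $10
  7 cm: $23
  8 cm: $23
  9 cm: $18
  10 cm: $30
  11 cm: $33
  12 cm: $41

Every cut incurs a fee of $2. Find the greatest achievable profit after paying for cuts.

42

Consider every possible first cut. v[k] is the best of p[i]+v[k−i] over all sellable i≤k, charging 2 whenever i<k.
v[1] = 2
v[2] = 8
v[3] = 12
v[4] = 14  (first piece 2, then v[2]=8)
v[5] = 18  (first piece 2, then v[3]=12)
v[6] = 22  (first piece 3, then v[3]=12)
v[7] = 24  (first piece 2, then v[5]=18)
v[8] = 28  (first piece 2, then v[6]=22)
v[9] = 32  (first piece 3, then v[6]=22)
v[10] = 34  (first piece 2, then v[8]=28)
v[11] = 38  (first piece 2, then v[9]=32)
v[12] = 42  (first piece 3, then v[9]=32)
One optimal plan: pieces 3 + 3 + 3 + 3 (3 cuts) → $48 − $6 = $42.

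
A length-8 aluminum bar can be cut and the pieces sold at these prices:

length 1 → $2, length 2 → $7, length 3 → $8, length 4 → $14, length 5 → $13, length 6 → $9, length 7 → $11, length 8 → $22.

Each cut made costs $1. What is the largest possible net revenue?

Build net[k] bottom-up: net[k] = max over allowed piece i of (p[i] + net[k−i]) − 1 per cut.
net[1] = 2
net[2] = 7
net[3] = 8  (first piece 1, then net[2]=7)
net[4] = 14
net[5] = 15  (first piece 1, then net[4]=14)
net[6] = 20  (first piece 2, then net[4]=14)
net[7] = 21  (first piece 1, then net[6]=20)
net[8] = 27  (first piece 4, then net[4]=14)
One optimal plan: pieces 4 + 4 (1 cut) → $28 − $1 = $27.

27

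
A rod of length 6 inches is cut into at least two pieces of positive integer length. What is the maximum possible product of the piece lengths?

9

Define g[k] = max over 1≤i<k of i · max(k−i, g[k−i]); the inner max lets the remainder stay uncut if that's better.
g[2] = 1×max(1,0) = 1×1 = 1
g[3] = 1×max(2,1) = 1×2 = 2
g[4] = 2×max(2,1) = 2×2 = 4
g[5] = 2×max(3,2) = 2×3 = 6
g[6] = 3×max(3,2) = 3×3 = 9
One optimal split: 3 + 3; product 3×3 = 9.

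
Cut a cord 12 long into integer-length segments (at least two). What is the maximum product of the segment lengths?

Fill P[k] for k=2..12: at each k try every first piece i and multiply by the better of (k−i) uncut or P[k−i].
P[2] = 1×max(1,0) = 1×1 = 1
P[3] = 1×max(2,1) = 1×2 = 2
P[4] = 2×max(2,1) = 2×2 = 4
P[5] = 2×max(3,2) = 2×3 = 6
P[6] = 3×max(3,2) = 3×3 = 9
P[7] = 2×max(5,6) = 2×6 = 12
P[8] = 2×max(6,9) = 2×9 = 18
P[9] = 3×max(6,9) = 3×9 = 27
P[10] = 2×max(8,18) = 2×18 = 36
P[11] = 2×max(9,27) = 2×27 = 54
P[12] = 3×max(9,27) = 3×27 = 81
One optimal split: 3 + 3 + 3 + 3; product 3×3×3×3 = 81.

81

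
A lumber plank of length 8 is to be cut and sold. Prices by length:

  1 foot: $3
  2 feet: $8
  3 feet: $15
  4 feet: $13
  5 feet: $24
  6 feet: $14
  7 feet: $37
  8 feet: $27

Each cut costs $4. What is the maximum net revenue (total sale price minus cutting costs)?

36

Let net[k] be the best obtainable value from length k. For each k, try every first piece i and keep the best of price[i] + net[k−i] minus the 4 cut fee when i<k.
net[1] = 3
net[2] = max(3+3-4, 8+0) = 8
net[3] = max(3+8-4, 8+3-4, 15+0) = 15
net[4] = max(3+15-4, 8+8-4, 15+3-4, 13+0) = 14
net[5] = max(3+14-4, 8+15-4, 15+8-4, 13+3-4, 24+0) = 24
net[6] = max(3+24-4, 8+14-4, 15+15-4, 13+8-4, 24+3-4, 14+0) = 26
net[7] = max(3+26-4, 8+24-4, 15+14-4, …, 14+3-4, 37+0) = 37
net[8] = max(3+37-4, 8+26-4, 15+24-4, …, 37+3-4, 27+0) = 36
One optimal plan: pieces 7 + 1 (1 cut) → $40 − $4 = $36.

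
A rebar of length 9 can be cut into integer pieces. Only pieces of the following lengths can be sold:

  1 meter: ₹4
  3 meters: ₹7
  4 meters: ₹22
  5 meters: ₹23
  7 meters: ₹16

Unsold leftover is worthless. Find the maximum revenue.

48

Build r[k] bottom-up: r[k] = max over allowed piece i of (p[i] + r[k−i]).
r[1] = 4
r[2] = 8  (first piece 1, then r[1]=4)
r[3] = max(4+8, 7+0) = 12
r[4] = max(4+12, 7+4, 22+0) = 22
r[5] = max(4+22, 7+8, 22+4, 23+0) = 26
r[6] = max(4+26, 7+12, 22+8, 23+4) = 30
r[7] = max(4+30, 7+22, 22+12, 23+8, 16+0) = 34
r[8] = max(4+34, 7+26, 22+22, 23+12, 16+4) = 44
r[9] = max(4+44, 7+30, 22+26, 23+22, 16+8) = 48
One optimal cutting: 4 + 4 + 1 → ₹48.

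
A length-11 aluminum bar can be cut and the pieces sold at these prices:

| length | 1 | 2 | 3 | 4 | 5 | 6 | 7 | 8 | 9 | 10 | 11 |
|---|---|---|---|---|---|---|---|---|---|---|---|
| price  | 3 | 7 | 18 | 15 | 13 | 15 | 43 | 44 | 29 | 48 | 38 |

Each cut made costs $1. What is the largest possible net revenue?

Let net[k] be the best obtainable value from length k. For each k, try every first piece i and keep the best of price[i] + net[k−i] minus the 1 cut fee when i<k.
net[1] = 3
net[2] = 7
net[3] = 18
net[4] = 20  (first piece 1, then net[3]=18)
net[5] = 24  (first piece 2, then net[3]=18)
net[6] = 35  (first piece 3, then net[3]=18)
net[7] = 43
net[8] = 45  (first piece 1, then net[7]=43)
net[9] = 52  (first piece 3, then net[6]=35)
net[10] = 60  (first piece 3, then net[7]=43)
net[11] = 62  (first piece 1, then net[10]=60)
One optimal plan: pieces 7 + 3 + 1 (2 cuts) → $64 − $2 = $62.

62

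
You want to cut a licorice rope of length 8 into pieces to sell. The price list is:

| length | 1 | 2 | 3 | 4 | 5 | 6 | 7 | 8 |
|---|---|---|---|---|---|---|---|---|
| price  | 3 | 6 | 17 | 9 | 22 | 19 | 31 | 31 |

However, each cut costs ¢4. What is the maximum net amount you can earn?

35

Build r[k] bottom-up: r[k] = max over allowed piece i of (p[i] + r[k−i]) − 4 per cut.
r[1] = 3
r[2] = 6
r[3] = 17
r[4] = 16  (first piece 1, then r[3]=17)
r[5] = 22
r[6] = 30  (first piece 3, then r[3]=17)
r[7] = 31
r[8] = 35  (first piece 3, then r[5]=22)
One optimal plan: pieces 5 + 3 (1 cut) → ¢39 − ¢4 = ¢35.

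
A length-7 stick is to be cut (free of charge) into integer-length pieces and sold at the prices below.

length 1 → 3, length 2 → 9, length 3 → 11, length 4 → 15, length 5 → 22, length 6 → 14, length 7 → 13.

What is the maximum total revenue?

31

Build v[k] bottom-up: v[k] = max over allowed piece i of (p[i] + v[k−i]).
v[1] = 3
v[2] = max(3+3, 9+0) = 9
v[3] = max(3+9, 9+3, 11+0) = 12
v[4] = max(3+12, 9+9, 11+3, 15+0) = 18
v[5] = max(3+18, 9+12, 11+9, 15+3, 22+0) = 22
v[6] = max(3+22, 9+18, 11+12, 15+9, 22+3, 14+0) = 27
v[7] = max(3+27, 9+22, 11+18, …, 14+3, 13+0) = 31
One optimal cutting: 5 + 2 → 22 + 9 = 31.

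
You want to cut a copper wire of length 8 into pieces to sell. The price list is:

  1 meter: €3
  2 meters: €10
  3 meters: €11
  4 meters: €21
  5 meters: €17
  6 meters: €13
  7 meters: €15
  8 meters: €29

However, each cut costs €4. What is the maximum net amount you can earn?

38

Let net[k] be the best obtainable value from length k. For each k, try every first piece i and keep the best of price[i] + net[k−i] minus the 4 cut fee when i<k.
net[1] = 3
net[2] = max(3+3-4, 10+0) = 10
net[3] = max(3+10-4, 10+3-4, 11+0) = 11
net[4] = max(3+11-4, 10+10-4, 11+3-4, 21+0) = 21
net[5] = max(3+21-4, 10+11-4, 11+10-4, 21+3-4, 17+0) = 20
net[6] = max(3+20-4, 10+21-4, 11+11-4, 21+10-4, 17+3-4, 13+0) = 27
net[7] = max(3+27-4, 10+20-4, 11+21-4, …, 13+3-4, 15+0) = 28
net[8] = max(3+28-4, 10+27-4, 11+20-4, …, 15+3-4, 29+0) = 38
One optimal plan: pieces 4 + 4 (1 cut) → €42 − €4 = €38.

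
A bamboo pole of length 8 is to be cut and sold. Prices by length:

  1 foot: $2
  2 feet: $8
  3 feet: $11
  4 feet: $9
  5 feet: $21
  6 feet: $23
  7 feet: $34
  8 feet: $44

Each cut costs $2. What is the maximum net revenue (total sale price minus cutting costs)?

44

Build v[k] bottom-up: v[k] = max over allowed piece i of (p[i] + v[k−i]) − 2 per cut.
v[1] = 2
v[2] = max(2+2-2, 8+0) = 8
v[3] = max(2+8-2, 8+2-2, 11+0) = 11
v[4] = max(2+11-2, 8+8-2, 11+2-2, 9+0) = 14
v[5] = max(2+14-2, 8+11-2, 11+8-2, 9+2-2, 21+0) = 21
v[6] = max(2+21-2, 8+14-2, 11+11-2, 9+8-2, 21+2-2, 23+0) = 23
v[7] = max(2+23-2, 8+21-2, 11+14-2, …, 23+2-2, 34+0) = 34
v[8] = max(2+34-2, 8+23-2, 11+21-2, …, 34+2-2, 44+0) = 44
Best is to make no cuts and sell whole for $44.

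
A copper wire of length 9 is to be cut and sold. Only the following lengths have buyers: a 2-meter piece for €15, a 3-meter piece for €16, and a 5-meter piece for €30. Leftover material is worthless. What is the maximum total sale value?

61

Let f[k] be the best obtainable value from length k. For each k, try every first piece i and keep the best of price[i] + f[k−i].
f[1] = 0
f[2] = 15
f[3] = max(15+0, 16+0) = 16
f[4] = max(15+15, 16+0) = 30
f[5] = max(15+16, 16+15, 30+0) = 31
f[6] = max(15+30, 16+16, 30+0) = 45
f[7] = max(15+31, 16+30, 30+15) = 46
f[8] = max(15+45, 16+31, 30+16) = 60
f[9] = max(15+46, 16+45, 30+30) = 61
One optimal cutting: 3 + 2 + 2 + 2 → €61.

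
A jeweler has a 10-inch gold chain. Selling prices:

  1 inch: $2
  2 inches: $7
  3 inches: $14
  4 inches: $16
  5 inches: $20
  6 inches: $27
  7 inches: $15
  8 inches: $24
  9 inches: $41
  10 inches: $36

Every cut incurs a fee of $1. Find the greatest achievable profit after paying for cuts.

42

Build r[k] bottom-up: r[k] = max over allowed piece i of (p[i] + r[k−i]) − 1 per cut.
r[1] = 2
r[2] = max(2+2-1, 7+0) = 7
r[3] = max(2+7-1, 7+2-1, 14+0) = 14
r[4] = max(2+14-1, 7+7-1, 14+2-1, 16+0) = 16
r[5] = max(2+16-1, 7+14-1, 14+7-1, 16+2-1, 20+0) = 20
r[6] = max(2+20-1, 7+16-1, 14+14-1, 16+7-1, 20+2-1, 27+0) = 27
r[7] = max(2+27-1, 7+20-1, 14+16-1, …, 27+2-1, 15+0) = 29
r[8] = max(2+29-1, 7+27-1, 14+20-1, …, 15+2-1, 24+0) = 33
r[9] = max(2+33-1, 7+29-1, 14+27-1, …, 24+2-1, 41+0) = 41
r[10] = max(2+41-1, 7+33-1, 14+29-1, …, 41+2-1, 36+0) = 42
One optimal plan: pieces 9 + 1 (1 cut) → $43 − $1 = $42.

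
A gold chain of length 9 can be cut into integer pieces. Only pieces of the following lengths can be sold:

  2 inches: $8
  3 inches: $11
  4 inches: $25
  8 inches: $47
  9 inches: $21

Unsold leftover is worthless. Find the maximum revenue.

Build r[k] bottom-up: r[k] = max over allowed piece i of (p[i] + r[k−i]).
r[1] = 0
r[2] = 8
r[3] = 11
r[4] = 25
r[5] = 25
r[6] = 33  (first piece 2, then r[4]=25)
r[7] = 36  (first piece 3, then r[4]=25)
r[8] = 50  (first piece 4, then r[4]=25)
r[9] = 50
One optimal cutting: pieces 4 + 4 with 1 inch of scrap → $50.

50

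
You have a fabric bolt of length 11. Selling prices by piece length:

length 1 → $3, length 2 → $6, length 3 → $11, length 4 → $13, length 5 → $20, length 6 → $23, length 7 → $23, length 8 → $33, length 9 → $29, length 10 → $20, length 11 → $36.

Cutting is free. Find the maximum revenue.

44

Consider every possible first cut. r[k] is the best of p[i]+r[k−i] over all sellable i≤k.
r[1] = 3
r[2] = max(3+3, 6+0) = 6
r[3] = max(3+6, 6+3, 11+0) = 11
r[4] = max(3+11, 6+6, 11+3, 13+0) = 14
r[5] = max(3+14, 6+11, 11+6, 13+3, 20+0) = 20
r[6] = max(3+20, 6+14, 11+11, 13+6, 20+3, 23+0) = 23
r[7] = max(3+23, 6+20, 11+14, …, 23+3, 23+0) = 26
r[8] = max(3+26, 6+23, 11+20, …, 23+3, 33+0) = 33
r[9] = max(3+33, 6+26, 11+23, …, 33+3, 29+0) = 36
r[10] = max(3+36, 6+33, 11+26, …, 29+3, 20+0) = 40
r[11] = max(3+40, 6+36, 11+33, …, 20+3, 36+0) = 44
One optimal cutting: 8 + 3 → $33 + $11 = $44.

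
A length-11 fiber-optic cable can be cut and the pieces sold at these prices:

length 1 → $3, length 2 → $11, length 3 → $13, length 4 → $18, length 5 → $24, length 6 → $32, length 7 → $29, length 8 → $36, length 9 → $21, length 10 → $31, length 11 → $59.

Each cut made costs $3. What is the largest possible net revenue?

Consider every possible first cut. net[k] is the best of p[i]+net[k−i] over all sellable i≤k, charging 3 whenever i<k.
net[1] = 3
net[2] = 11
net[3] = 13
net[4] = 19  (first piece 2, then net[2]=11)
net[5] = 24
net[6] = 32
net[7] = 32  (first piece 1, then net[6]=32)
net[8] = 40  (first piece 2, then net[6]=32)
net[9] = 42  (first piece 3, then net[6]=32)
net[10] = 48  (first piece 2, then net[8]=40)
net[11] = 59
Best is to make no cuts and sell whole for $59.

59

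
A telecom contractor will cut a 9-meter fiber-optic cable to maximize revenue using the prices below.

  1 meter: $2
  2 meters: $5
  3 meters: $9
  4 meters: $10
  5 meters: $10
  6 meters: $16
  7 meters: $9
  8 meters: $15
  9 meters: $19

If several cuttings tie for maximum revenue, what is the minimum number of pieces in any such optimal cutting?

Consider every possible first cut. r[k] is the best of p[i]+r[k−i] over all sellable i≤k.
r[1] = 2
r[2] = max(2+2, 5+0) = 5
r[3] = max(2+5, 5+2, 9+0) = 9
r[4] = max(2+9, 5+5, 9+2, 10+0) = 11
r[5] = max(2+11, 5+9, 9+5, 10+2, 10+0) = 14
r[6] = max(2+14, 5+11, 9+9, 10+5, 10+2, 16+0) = 18
r[7] = max(2+18, 5+14, 9+11, …, 16+2, 9+0) = 20
r[8] = max(2+20, 5+18, 9+14, …, 9+2, 15+0) = 23
r[9] = max(2+23, 5+20, 9+18, …, 15+2, 19+0) = 27
Maximum revenue is $27.
Now minimize piece count subject to staying optimal: for each k, pieces[k] = 1 + min over i with p[i]+r[k−i]=r[k] of pieces[k−i].
pieces[6] = 2
pieces[7] = 3
pieces[8] = 3
pieces[9] = 3

3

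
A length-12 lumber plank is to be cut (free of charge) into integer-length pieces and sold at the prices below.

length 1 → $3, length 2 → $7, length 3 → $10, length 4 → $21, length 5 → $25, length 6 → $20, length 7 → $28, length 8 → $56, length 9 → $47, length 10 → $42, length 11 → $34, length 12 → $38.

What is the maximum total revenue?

Build best[k] bottom-up: best[k] = max over allowed piece i of (p[i] + best[k−i]).
best[1] = 3
best[2] = max(3+3, 7+0) = 7
best[3] = max(3+7, 7+3, 10+0) = 10
best[4] = max(3+10, 7+7, 10+3, 21+0) = 21
best[5] = max(3+21, 7+10, 10+7, 21+3, 25+0) = 25
best[6] = max(3+25, 7+21, 10+10, 21+7, 25+3, 20+0) = 28
best[7] = max(3+28, 7+25, 10+21, …, 20+3, 28+0) = 32
best[8] = max(3+32, 7+28, 10+25, …, 28+3, 56+0) = 56
best[9] = max(3+56, 7+32, 10+28, …, 56+3, 47+0) = 59
best[10] = max(3+59, 7+56, 10+32, …, 47+3, 42+0) = 63
best[11] = max(3+63, 7+59, 10+56, …, 42+3, 34+0) = 66
best[12] = max(3+66, 7+63, 10+59, …, 34+3, 38+0) = 77
One optimal cutting: 8 + 4 → $56 + $21 = $77.

77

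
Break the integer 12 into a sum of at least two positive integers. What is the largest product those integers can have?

Let prod[k] be the best product for length k (with at least one cut). For each first piece i, the rest contributes max(k−i, prod[k−i]).
prod[2] = 1×max(1,0) = 1×1 = 1
prod[3] = max(1×2, 2×1) = 2
prod[4] = max(1×3, 2×2, 3×1) = 4
prod[5] = max(1×4, 2×3, 3×2, 4×1) = 6
prod[6] = max(1×6, 2×4, 3×3, 4×2, 5×1) = 9
prod[7] = max(1×9, 2×6, 3×4, 4×3, 5×2, 6×1) = 12
prod[8] = max(1×12, 2×9, 3×6, …, 6×2, 7×1) = 18
prod[9] = max(1×18, 2×12, 3×9, …, 7×2, 8×1) = 27
prod[10] = max(1×27, 2×18, 3×12, …, 8×2, 9×1) = 36
prod[11] = max(1×36, 2×27, 3×18, …, 9×2, 10×1) = 54
prod[12] = max(1×54, 2×36, 3×27, …, 10×2, 11×1) = 81
One optimal split: 3 + 3 + 3 + 3; product 3×3×3×3 = 81.

81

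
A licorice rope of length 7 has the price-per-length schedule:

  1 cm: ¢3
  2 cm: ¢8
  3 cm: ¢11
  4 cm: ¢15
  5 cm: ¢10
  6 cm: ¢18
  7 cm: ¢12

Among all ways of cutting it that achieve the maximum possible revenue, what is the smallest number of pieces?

3

Build r[k] bottom-up: r[k] = max over allowed piece i of (p[i] + r[k−i]).
r[1] = 3
r[2] = max(3+3, 8+0) = 8
r[3] = max(3+8, 8+3, 11+0) = 11
r[4] = max(3+11, 8+8, 11+3, 15+0) = 16
r[5] = max(3+16, 8+11, 11+8, 15+3, 10+0) = 19
r[6] = max(3+19, 8+16, 11+11, 15+8, 10+3, 18+0) = 24
r[7] = max(3+24, 8+19, 11+16, …, 18+3, 12+0) = 27
Maximum revenue is ¢27.
Now minimize piece count subject to staying optimal: for each k, pieces[k] = 1 + min over i with p[i]+r[k−i]=r[k] of pieces[k−i].
pieces[4] = 2
pieces[5] = 2
pieces[6] = 3
pieces[7] = 3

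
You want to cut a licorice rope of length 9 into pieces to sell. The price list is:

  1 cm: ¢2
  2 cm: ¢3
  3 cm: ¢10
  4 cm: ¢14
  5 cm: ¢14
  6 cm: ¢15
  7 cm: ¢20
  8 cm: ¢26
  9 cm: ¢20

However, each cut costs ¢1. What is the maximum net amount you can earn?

28

Build v[k] bottom-up: v[k] = max over allowed piece i of (p[i] + v[k−i]) − 1 per cut.
v[1] = 2
v[2] = max(2+2-1, 3+0) = 3
v[3] = max(2+3-1, 3+2-1, 10+0) = 10
v[4] = max(2+10-1, 3+3-1, 10+2-1, 14+0) = 14
v[5] = max(2+14-1, 3+10-1, 10+3-1, 14+2-1, 14+0) = 15
v[6] = max(2+15-1, 3+14-1, 10+10-1, 14+3-1, 14+2-1, 15+0) = 19
v[7] = max(2+19-1, 3+15-1, 10+14-1, …, 15+2-1, 20+0) = 23
v[8] = max(2+23-1, 3+19-1, 10+15-1, …, 20+2-1, 26+0) = 27
v[9] = max(2+27-1, 3+23-1, 10+19-1, …, 26+2-1, 20+0) = 28
One optimal plan: pieces 4 + 4 + 1 (2 cuts) → ¢30 − ¢2 = ¢28.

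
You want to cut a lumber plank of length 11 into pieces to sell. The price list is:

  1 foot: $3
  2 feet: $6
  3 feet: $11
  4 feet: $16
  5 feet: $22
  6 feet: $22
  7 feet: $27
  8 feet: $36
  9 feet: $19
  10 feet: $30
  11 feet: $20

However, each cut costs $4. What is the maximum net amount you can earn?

Build v[k] bottom-up: v[k] = max over allowed piece i of (p[i] + v[k−i]) − 4 per cut.
v[1] = 3
v[2] = 6
v[3] = 11
v[4] = 16
v[5] = 22
v[6] = 22
v[7] = 27
v[8] = 36
v[9] = 35  (first piece 1, then v[8]=36)
v[10] = 40  (first piece 5, then v[5]=22)
v[11] = 43  (first piece 3, then v[8]=36)
One optimal plan: pieces 8 + 3 (1 cut) → $47 − $4 = $43.

43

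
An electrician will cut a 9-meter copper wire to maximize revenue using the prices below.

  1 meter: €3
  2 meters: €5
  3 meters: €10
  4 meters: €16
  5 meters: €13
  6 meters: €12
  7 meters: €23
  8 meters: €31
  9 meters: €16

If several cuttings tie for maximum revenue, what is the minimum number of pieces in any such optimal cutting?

Build r[k] bottom-up: r[k] = max over allowed piece i of (p[i] + r[k−i]).
r[1] = 3
r[2] = 6  (first piece 1, then r[1]=3)
r[3] = 10
r[4] = 16
r[5] = 19  (first piece 1, then r[4]=16)
r[6] = 22  (first piece 1, then r[5]=19)
r[7] = 26  (first piece 3, then r[4]=16)
r[8] = 32  (first piece 4, then r[4]=16)
r[9] = 35  (first piece 1, then r[8]=32)
Maximum revenue is €35.
Now minimize piece count subject to staying optimal: for each k, pieces[k] = 1 + min over i with p[i]+r[k−i]=r[k] of pieces[k−i].
pieces[6] = 3
pieces[7] = 2
pieces[8] = 2
pieces[9] = 3

3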